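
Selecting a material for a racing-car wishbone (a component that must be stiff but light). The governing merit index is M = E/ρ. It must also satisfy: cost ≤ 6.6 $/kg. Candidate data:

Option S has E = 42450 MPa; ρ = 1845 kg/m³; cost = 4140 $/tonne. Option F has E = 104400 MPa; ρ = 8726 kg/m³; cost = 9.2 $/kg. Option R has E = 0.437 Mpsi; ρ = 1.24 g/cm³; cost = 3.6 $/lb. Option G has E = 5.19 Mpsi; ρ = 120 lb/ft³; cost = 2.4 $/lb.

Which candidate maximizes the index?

option S

Screen on constraints: cost ≤ 6.6 $/kg. Survivors: option S, option G.
In SI units:
  option S: E = 42.45 GPa, ρ = 1845 kg/m³
  option G: E = 35.78 GPa, ρ = 1922 kg/m³
  option S: M = 23.0 MN·m/kg
  option G: M = 18.6 MN·m/kg
Option S has the largest M.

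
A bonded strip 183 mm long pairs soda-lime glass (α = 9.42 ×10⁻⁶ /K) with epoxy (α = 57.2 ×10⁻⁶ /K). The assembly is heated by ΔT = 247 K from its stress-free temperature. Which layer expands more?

epoxy

α(soda-lime glass) = 9.42×10⁻⁶/K vs α(epoxy) = 57.2×10⁻⁶/K.
Higher α expands more for the same ΔT: epoxy.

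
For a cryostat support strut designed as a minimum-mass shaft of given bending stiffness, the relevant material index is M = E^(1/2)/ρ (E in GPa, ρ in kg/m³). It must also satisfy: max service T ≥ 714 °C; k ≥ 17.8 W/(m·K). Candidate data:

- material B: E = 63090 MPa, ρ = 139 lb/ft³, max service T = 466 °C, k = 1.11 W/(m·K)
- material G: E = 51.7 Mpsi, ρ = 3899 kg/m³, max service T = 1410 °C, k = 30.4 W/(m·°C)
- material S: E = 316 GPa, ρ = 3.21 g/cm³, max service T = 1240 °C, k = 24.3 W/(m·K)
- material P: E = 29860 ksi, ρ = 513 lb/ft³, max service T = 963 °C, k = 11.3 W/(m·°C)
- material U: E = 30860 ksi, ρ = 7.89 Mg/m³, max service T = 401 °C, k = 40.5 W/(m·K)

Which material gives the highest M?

material S

Screen on constraints: max service T ≥ 714 °C; k ≥ 17.8 W/(m·K). Survivors: material G, material S.
In SI units:
  material G: E = 356.5 GPa, ρ = 3899 kg/m³
  material S: E = 316.0 GPa, ρ = 3210 kg/m³
  material S: M = 5.54×10⁻³
  material G: M = 4.84×10⁻³
Material S has the largest M.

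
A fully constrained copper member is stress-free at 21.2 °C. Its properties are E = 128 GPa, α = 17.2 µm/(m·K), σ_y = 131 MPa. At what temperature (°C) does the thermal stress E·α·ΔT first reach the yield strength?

E·α·ΔT = 131.0 MPa ⇒ ΔT = 131.0 / (128.0×10³ × 17.2×10⁻⁶) = 59.50 K.
T = 21.2 + 59.50 = 80.70 °C.

80.7 °C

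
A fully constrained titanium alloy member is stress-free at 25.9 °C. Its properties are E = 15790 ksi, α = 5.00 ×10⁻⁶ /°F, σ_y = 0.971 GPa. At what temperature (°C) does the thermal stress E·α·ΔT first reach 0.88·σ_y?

E = 15790 ksi = 108.9 GPa.
α = 5.00×10⁻⁶/°F × 9/5 = 9.00×10⁻⁶/K.
σ_y = 0.971 GPa = 971.0 MPa.
E·α·ΔT = 854.5 MPa ⇒ ΔT = 854.5 / (108.9×10³ × 9.00×10⁻⁶) = 872.1 K.
T = 25.9 + 872.1 = 898.0 °C.

898 °C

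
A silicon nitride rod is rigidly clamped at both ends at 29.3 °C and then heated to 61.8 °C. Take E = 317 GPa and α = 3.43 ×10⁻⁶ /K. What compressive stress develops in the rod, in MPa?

35.3 MPa

ΔT = 32.50 K. Constrained thermal stress σ = E·α·ΔT = 317.0×10³ MPa × 3.43×10⁻⁶ × 32.50 = 35.3 MPa (compressive).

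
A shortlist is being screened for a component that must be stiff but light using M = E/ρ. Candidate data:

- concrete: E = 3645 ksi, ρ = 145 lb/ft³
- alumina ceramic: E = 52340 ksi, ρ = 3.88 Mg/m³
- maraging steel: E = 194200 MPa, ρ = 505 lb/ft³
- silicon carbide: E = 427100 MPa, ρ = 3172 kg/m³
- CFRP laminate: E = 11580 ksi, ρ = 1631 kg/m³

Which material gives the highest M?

silicon carbide

Putting every candidate on a common basis:
  concrete: E = 25.13 GPa, ρ = 2323 kg/m³
  alumina ceramic: E = 360.9 GPa, ρ = 3880 kg/m³
  maraging steel: E = 194.2 GPa, ρ = 8089 kg/m³
  silicon carbide: E = 427.1 GPa, ρ = 3172 kg/m³
  CFRP laminate: E = 79.84 GPa, ρ = 1631 kg/m³
  silicon carbide: M = 135 MN·m/kg
  alumina ceramic: M = 93.0 MN·m/kg
  CFRP laminate: M = 49.0 MN·m/kg
  maraging steel: M = 24.0 MN·m/kg
  concrete: M = 10.8 MN·m/kg
Silicon carbide has the largest M.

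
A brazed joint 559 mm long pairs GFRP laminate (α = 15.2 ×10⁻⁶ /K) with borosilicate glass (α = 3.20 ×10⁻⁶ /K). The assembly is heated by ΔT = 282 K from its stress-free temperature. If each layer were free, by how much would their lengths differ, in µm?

1890 µm

Δα = |15.2 − 3.20|×10⁻⁶/K = 12.0×10⁻⁶/K.
ΔL_mismatch = Δα·L·ΔT = 12.0×10⁻⁶ × 559.0 mm × 282.0 K = 1890 µm.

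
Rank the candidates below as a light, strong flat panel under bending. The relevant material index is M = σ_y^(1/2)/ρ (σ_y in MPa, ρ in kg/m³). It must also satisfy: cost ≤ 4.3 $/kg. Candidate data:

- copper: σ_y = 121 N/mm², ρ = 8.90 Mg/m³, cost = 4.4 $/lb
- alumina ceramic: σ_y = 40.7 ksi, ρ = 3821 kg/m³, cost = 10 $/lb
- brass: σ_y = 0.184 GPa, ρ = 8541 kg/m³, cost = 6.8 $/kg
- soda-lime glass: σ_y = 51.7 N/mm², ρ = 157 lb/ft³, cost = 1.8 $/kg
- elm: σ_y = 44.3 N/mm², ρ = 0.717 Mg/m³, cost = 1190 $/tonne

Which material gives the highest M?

Screen on constraints: cost ≤ 4.3 $/kg. Survivors: soda-lime glass, elm.
In SI units:
  soda-lime glass: σ_y = 51.70 MPa, ρ = 2515 kg/m³
  elm: σ_y = 44.30 MPa, ρ = 717.0 kg/m³
  elm: M = 9.28×10⁻³
  soda-lime glass: M = 2.86×10⁻³
Elm has the largest M.

elm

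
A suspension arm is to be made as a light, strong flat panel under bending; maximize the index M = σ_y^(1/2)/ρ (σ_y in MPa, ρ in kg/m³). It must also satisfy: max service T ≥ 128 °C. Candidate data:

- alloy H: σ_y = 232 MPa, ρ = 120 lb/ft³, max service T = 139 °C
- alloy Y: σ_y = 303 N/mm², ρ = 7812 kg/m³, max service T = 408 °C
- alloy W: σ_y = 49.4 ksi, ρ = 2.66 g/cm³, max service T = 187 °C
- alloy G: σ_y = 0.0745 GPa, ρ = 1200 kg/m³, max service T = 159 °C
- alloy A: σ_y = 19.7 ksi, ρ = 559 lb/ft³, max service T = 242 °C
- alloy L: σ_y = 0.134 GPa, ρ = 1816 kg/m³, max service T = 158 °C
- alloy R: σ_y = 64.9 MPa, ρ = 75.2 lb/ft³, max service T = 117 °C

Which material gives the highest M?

Screen on constraints: max service T ≥ 128 °C. Survivors: alloy H, alloy Y, alloy W, alloy G, alloy A, alloy L.
In SI units:
  alloy H: σ_y = 232.0 MPa, ρ = 1922 kg/m³
  alloy Y: σ_y = 303.0 MPa, ρ = 7812 kg/m³
  alloy W: σ_y = 340.6 MPa, ρ = 2660 kg/m³
  alloy G: σ_y = 74.50 MPa, ρ = 1200 kg/m³
  alloy A: σ_y = 135.8 MPa, ρ = 8954 kg/m³
  alloy L: σ_y = 134.0 MPa, ρ = 1816 kg/m³
  alloy H: M = 7.92×10⁻³
  alloy G: M = 7.19×10⁻³
  alloy W: M = 6.94×10⁻³
  alloy L: M = 6.37×10⁻³
  alloy Y: M = 2.23×10⁻³
  alloy A: M = 1.30×10⁻³
The maximum is for alloy H.

alloy H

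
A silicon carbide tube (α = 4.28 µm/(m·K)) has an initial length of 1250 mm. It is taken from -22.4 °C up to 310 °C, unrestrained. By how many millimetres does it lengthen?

ΔT = 310 − (-22.4) = 332.4 K.
ΔL = α·L₀·ΔT = 4.28×10⁻⁶ × 1250 mm × 332.4 K = 1.78 mm.

1.78 mm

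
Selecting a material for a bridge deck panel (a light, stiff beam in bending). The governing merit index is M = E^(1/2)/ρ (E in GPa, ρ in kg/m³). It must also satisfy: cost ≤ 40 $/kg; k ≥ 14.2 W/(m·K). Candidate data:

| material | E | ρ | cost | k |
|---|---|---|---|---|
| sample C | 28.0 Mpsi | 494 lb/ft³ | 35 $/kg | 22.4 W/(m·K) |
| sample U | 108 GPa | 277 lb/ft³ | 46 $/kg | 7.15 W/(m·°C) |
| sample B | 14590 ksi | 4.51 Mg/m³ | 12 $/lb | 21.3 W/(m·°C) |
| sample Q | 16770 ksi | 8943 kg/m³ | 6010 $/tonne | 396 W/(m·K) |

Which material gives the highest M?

sample B

Screen on constraints: cost ≤ 40 $/kg; k ≥ 14.2 W/(m·K). Survivors: sample C, sample B, sample Q.
Putting every candidate on a common basis:
  sample C: E = 193.1 GPa, ρ = 7913 kg/m³
  sample B: E = 100.6 GPa, ρ = 4510 kg/m³
  sample Q: E = 115.6 GPa, ρ = 8943 kg/m³
  sample B: M = 2.22×10⁻³
  sample C: M = 1.76×10⁻³
  sample Q: M = 1.20×10⁻³
Sample B ranks first.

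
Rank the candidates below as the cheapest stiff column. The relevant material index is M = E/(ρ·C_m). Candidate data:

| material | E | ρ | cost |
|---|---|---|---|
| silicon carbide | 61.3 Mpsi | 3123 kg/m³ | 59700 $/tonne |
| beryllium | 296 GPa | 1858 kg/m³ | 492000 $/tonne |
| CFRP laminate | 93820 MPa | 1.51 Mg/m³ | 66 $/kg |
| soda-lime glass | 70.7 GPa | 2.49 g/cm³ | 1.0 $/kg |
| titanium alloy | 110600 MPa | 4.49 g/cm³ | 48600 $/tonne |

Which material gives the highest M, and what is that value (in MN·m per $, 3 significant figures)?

In SI units:
  silicon carbide: E = 422.6 GPa, ρ = 3123 kg/m³, cost = 59.70 $/kg
  beryllium: E = 296.0 GPa, ρ = 1858 kg/m³, cost = 492.0 $/kg
  CFRP laminate: E = 93.82 GPa, ρ = 1510 kg/m³, cost = 66.00 $/kg
  soda-lime glass: E = 70.70 GPa, ρ = 2490 kg/m³, cost = 1.000 $/kg
  titanium alloy: E = 110.6 GPa, ρ = 4490 kg/m³, cost = 48.60 $/kg
  soda-lime glass: M = 28.4 MN·m per $
  silicon carbide: M = 2.27 MN·m per $
  CFRP laminate: M = 0.941 MN·m per $
  titanium alloy: M = 0.507 MN·m per $
  beryllium: M = 0.324 MN·m per $
Soda-lime glass ranks first.

soda-lime glass, M = 28.4 MN·m per $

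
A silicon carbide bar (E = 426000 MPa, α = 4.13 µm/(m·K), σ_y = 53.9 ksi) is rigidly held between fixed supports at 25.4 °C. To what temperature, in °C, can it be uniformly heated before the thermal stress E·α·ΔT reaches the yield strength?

237 °C

E = 426000 MPa = 426.0 GPa.
σ_y = 53.9 ksi = 371.6 MPa.
E·α·ΔT = 371.6 MPa ⇒ ΔT = 371.6 / (426.0×10³ × 4.13×10⁻⁶) = 211.2 K.
T = 25.4 + 211.2 = 236.6 °C.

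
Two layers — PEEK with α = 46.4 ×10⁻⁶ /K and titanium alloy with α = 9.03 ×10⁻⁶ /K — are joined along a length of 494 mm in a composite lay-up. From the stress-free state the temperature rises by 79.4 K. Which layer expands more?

α(PEEK) = 46.4×10⁻⁶/K vs α(titanium alloy) = 9.03×10⁻⁶/K.
Higher α expands more for the same ΔT: PEEK.

PEEK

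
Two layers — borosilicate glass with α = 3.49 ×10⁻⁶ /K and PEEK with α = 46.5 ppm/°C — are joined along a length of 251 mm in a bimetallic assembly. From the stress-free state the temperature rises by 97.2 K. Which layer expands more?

PEEK

α(borosilicate glass) = 3.49×10⁻⁶/K vs α(PEEK) = 46.5×10⁻⁶/K.
Higher α expands more for the same ΔT: PEEK.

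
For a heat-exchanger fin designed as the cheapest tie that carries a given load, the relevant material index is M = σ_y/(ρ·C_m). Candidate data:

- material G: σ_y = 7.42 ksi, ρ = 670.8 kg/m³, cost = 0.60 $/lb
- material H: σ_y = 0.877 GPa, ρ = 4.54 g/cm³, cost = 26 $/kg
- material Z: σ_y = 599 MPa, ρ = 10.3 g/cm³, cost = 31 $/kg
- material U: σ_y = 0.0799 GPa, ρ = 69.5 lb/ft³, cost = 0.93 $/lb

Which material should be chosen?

material G

Normalizing units and computing the index:
  material G: σ_y = 51.16 MPa, ρ = 670.8 kg/m³, cost = 1.323 $/kg
  material H: σ_y = 877.0 MPa, ρ = 4540 kg/m³, cost = 26.00 $/kg
  material Z: σ_y = 599.0 MPa, ρ = 10300 kg/m³, cost = 31.00 $/kg
  material U: σ_y = 79.90 MPa, ρ = 1113 kg/m³, cost = 2.050 $/kg
  material G: M = 57.7 kN·m per $
  material U: M = 35.0 kN·m per $
  material H: M = 7.43 kN·m per $
  material Z: M = 1.88 kN·m per $
Material G ranks first.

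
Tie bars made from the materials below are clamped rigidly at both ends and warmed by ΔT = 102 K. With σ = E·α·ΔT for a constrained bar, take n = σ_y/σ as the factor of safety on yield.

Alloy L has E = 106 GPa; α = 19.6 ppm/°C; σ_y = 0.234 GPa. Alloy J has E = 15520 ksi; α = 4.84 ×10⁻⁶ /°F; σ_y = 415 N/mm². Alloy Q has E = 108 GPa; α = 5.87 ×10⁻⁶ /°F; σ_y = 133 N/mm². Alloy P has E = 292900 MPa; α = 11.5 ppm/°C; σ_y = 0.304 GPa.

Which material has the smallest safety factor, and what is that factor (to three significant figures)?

Per material, after unit conversion:
  alloy L: E = 106.0, α = 19.6, σ_y = 234.0 → σ = 212 MPa, n = 1.10
  alloy J: E = 107.0, α = 8.71, σ_y = 415.0 → σ = 95.1 MPa, n = 4.36
  alloy Q: E = 108.0, α = 10.6, σ_y = 133.0 → σ = 116 MPa, n = 1.14
  alloy P: E = 292.9, α = 11.5, σ_y = 304.0 → σ = 344 MPa, n = 0.885
Alloy P has the lowest safety factor, n = 0.885.

alloy P, n = 0.885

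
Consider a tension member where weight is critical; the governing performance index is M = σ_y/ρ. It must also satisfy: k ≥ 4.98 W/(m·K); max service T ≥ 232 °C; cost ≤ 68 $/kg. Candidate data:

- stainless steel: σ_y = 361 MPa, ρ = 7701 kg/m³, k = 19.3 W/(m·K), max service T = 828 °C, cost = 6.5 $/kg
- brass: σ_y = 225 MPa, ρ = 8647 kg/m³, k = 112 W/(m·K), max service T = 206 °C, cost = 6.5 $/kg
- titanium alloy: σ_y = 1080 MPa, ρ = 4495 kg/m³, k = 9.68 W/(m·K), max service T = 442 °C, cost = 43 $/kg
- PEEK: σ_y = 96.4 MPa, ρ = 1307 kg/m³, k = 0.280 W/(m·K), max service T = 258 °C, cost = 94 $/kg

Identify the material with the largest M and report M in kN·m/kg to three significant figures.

Screen on constraints: k ≥ 4.98 W/(m·K); max service T ≥ 232 °C; cost ≤ 68 $/kg. Survivors: stainless steel, titanium alloy.
Per-candidate index values:
  titanium alloy: M = 240 kN·m/kg
  stainless steel: M = 46.9 kN·m/kg
The maximum is for titanium alloy.

titanium alloy, M = 240 kN·m/kg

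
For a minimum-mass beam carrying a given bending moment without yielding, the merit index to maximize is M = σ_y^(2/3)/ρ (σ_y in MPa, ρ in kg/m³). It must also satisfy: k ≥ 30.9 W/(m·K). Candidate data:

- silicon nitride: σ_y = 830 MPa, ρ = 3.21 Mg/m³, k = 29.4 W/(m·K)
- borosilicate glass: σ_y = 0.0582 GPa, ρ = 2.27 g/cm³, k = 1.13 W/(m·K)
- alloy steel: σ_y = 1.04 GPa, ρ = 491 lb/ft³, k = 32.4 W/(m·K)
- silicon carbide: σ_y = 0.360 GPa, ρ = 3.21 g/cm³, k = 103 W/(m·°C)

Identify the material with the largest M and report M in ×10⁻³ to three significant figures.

Screen on constraints: k ≥ 30.9 W/(m·K). Survivors: alloy steel, silicon carbide.
After converting to SI:
  alloy steel: σ_y = 1040 MPa, ρ = 7865 kg/m³
  silicon carbide: σ_y = 360.0 MPa, ρ = 3210 kg/m³
  silicon carbide: M = 15.8×10⁻³
  alloy steel: M = 13.1×10⁻³
Highest index: silicon carbide.

silicon carbide, M = 15.8×10⁻³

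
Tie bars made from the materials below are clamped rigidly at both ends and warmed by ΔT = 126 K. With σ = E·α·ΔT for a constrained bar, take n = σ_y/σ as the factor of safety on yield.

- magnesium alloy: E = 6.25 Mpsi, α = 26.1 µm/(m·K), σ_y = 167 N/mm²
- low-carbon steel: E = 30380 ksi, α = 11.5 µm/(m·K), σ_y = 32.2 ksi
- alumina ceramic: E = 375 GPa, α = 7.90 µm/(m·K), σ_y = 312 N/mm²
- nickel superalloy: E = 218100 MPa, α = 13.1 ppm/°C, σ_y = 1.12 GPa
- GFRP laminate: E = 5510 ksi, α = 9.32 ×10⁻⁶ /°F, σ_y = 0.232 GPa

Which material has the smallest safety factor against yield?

low-carbon steel

With everything in SI (GPa, ×10⁻⁶/K, MPa):
  magnesium alloy: E = 43.09, α = 26.1, σ_y = 167.0 → σ = 142 MPa, n = 1.18
  low-carbon steel: E = 209.5, α = 11.5, σ_y = 222.0 → σ = 304 MPa, n = 0.731
  alumina ceramic: E = 375.0, α = 7.90, σ_y = 312.0 → σ = 373 MPa, n = 0.836
  nickel superalloy: E = 218.1, α = 13.1, σ_y = 1120 → σ = 360 MPa, n = 3.11
  GFRP laminate: E = 37.99, α = 16.8, σ_y = 232.0 → σ = 80.3 MPa, n = 2.89
The minimum is low-carbon steel at n = 0.731.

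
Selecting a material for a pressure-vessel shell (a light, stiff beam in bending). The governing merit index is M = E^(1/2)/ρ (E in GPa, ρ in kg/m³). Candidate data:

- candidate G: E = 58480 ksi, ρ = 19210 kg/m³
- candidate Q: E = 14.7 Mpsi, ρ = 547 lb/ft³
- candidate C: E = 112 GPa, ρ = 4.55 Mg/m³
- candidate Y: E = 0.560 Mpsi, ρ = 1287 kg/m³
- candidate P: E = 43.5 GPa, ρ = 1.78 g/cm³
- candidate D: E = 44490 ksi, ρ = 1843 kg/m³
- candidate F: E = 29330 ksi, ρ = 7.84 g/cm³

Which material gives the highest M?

candidate D

In SI units:
  candidate G: E = 403.2 GPa, ρ = 19210 kg/m³
  candidate Q: E = 101.4 GPa, ρ = 8762 kg/m³
  candidate C: E = 112.0 GPa, ρ = 4550 kg/m³
  candidate Y: E = 3.861 GPa, ρ = 1287 kg/m³
  candidate P: E = 43.50 GPa, ρ = 1780 kg/m³
  candidate D: E = 306.7 GPa, ρ = 1843 kg/m³
  candidate F: E = 202.2 GPa, ρ = 7840 kg/m³
  candidate D: M = 9.50×10⁻³
  candidate P: M = 3.71×10⁻³
  candidate C: M = 2.33×10⁻³
  candidate F: M = 1.81×10⁻³
  candidate Y: M = 1.53×10⁻³
  candidate Q: M = 1.15×10⁻³
  candidate G: M = 1.05×10⁻³
The maximum is for candidate D.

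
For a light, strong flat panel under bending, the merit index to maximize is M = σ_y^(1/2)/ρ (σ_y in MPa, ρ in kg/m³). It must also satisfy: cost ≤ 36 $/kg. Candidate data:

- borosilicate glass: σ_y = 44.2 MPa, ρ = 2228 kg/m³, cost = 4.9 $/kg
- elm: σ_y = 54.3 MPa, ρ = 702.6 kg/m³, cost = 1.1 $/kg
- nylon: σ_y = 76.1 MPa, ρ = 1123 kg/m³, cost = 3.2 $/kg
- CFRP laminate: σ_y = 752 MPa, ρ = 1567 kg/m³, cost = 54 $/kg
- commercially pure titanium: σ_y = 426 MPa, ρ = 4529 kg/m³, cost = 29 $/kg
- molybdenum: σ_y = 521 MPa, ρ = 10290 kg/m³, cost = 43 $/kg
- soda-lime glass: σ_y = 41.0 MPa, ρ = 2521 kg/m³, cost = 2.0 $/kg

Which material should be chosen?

elm

Screen on constraints: cost ≤ 36 $/kg. Survivors: borosilicate glass, elm, nylon, commercially pure titanium, soda-lime glass.
Computing M directly (units already consistent):
  elm: M = 10.5×10⁻³
  nylon: M = 7.77×10⁻³
  commercially pure titanium: M = 4.56×10⁻³
  borosilicate glass: M = 2.98×10⁻³
  soda-lime glass: M = 2.54×10⁻³
Elm ranks first.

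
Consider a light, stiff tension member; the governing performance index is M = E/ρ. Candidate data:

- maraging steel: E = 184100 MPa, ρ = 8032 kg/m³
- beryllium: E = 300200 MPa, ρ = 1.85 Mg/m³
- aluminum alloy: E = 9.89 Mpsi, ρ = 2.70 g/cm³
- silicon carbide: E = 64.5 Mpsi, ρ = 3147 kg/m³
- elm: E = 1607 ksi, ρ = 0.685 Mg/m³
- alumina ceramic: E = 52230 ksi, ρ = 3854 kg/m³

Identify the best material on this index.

beryllium

In SI units:
  maraging steel: E = 184.1 GPa, ρ = 8032 kg/m³
  beryllium: E = 300.2 GPa, ρ = 1850 kg/m³
  aluminum alloy: E = 68.19 GPa, ρ = 2700 kg/m³
  silicon carbide: E = 444.7 GPa, ρ = 3147 kg/m³
  elm: E = 11.08 GPa, ρ = 685.0 kg/m³
  alumina ceramic: E = 360.1 GPa, ρ = 3854 kg/m³
  beryllium: M = 162 MN·m/kg
  silicon carbide: M = 141 MN·m/kg
  alumina ceramic: M = 93.4 MN·m/kg
  aluminum alloy: M = 25.3 MN·m/kg
  maraging steel: M = 22.9 MN·m/kg
  elm: M = 16.2 MN·m/kg
The maximum is for beryllium.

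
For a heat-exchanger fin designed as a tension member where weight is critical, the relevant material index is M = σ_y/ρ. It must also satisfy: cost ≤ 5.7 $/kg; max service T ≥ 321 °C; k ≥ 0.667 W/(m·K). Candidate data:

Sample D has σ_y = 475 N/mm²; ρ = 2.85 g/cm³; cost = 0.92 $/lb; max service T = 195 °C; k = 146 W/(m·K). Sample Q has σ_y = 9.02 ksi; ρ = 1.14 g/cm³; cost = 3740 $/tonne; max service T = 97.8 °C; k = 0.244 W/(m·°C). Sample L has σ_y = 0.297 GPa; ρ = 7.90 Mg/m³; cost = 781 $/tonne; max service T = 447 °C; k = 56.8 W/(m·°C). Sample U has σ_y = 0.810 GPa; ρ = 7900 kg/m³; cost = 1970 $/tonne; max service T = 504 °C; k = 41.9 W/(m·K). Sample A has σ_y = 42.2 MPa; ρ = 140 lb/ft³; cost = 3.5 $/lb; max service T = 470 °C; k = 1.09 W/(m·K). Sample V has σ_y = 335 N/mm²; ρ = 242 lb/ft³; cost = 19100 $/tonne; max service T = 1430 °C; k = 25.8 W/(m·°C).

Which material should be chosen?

sample U

Screen on constraints: cost ≤ 5.7 $/kg; max service T ≥ 321 °C; k ≥ 0.667 W/(m·K). Survivors: sample L, sample U.
Putting every candidate on a common basis:
  sample L: σ_y = 297.0 MPa, ρ = 7900 kg/m³
  sample U: σ_y = 810.0 MPa, ρ = 7900 kg/m³
  sample U: M = 103 kN·m/kg
  sample L: M = 37.6 kN·m/kg
The maximum is for sample U.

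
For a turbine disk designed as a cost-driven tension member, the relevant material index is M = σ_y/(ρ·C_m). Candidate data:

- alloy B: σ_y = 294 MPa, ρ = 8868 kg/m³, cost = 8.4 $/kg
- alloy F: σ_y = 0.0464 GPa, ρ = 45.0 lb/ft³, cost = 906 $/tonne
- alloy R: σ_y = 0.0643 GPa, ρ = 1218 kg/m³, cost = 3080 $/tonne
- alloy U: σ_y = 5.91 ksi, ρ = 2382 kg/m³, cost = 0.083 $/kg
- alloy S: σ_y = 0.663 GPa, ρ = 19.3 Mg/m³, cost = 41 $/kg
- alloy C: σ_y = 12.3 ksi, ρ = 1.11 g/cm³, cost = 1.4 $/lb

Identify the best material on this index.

alloy U

Normalizing units and computing the index:
  alloy B: σ_y = 294.0 MPa, ρ = 8868 kg/m³, cost = 8.400 $/kg
  alloy F: σ_y = 46.40 MPa, ρ = 720.8 kg/m³, cost = 0.9060 $/kg
  alloy R: σ_y = 64.30 MPa, ρ = 1218 kg/m³, cost = 3.080 $/kg
  alloy U: σ_y = 40.75 MPa, ρ = 2382 kg/m³, cost = 0.08300 $/kg
  alloy S: σ_y = 663.0 MPa, ρ = 19300 kg/m³, cost = 41.00 $/kg
  alloy C: σ_y = 84.81 MPa, ρ = 1110 kg/m³, cost = 3.086 $/kg
  alloy U: M = 206 kN·m per $
  alloy F: M = 71.0 kN·m per $
  alloy C: M = 24.8 kN·m per $
  alloy R: M = 17.1 kN·m per $
  alloy B: M = 3.95 kN·m per $
  alloy S: M = 0.838 kN·m per $
Alloy U has the largest M.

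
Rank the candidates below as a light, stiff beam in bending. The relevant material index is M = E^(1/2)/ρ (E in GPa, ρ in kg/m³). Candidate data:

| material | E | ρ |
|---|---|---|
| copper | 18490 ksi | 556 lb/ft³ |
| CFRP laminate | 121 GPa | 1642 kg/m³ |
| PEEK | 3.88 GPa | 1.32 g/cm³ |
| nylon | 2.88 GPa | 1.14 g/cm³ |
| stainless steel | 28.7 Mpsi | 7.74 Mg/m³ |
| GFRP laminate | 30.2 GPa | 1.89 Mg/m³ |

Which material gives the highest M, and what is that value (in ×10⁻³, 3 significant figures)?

Putting every candidate on a common basis:
  copper: E = 127.5 GPa, ρ = 8906 kg/m³
  CFRP laminate: E = 121.0 GPa, ρ = 1642 kg/m³
  PEEK: E = 3.880 GPa, ρ = 1320 kg/m³
  nylon: E = 2.880 GPa, ρ = 1140 kg/m³
  stainless steel: E = 197.9 GPa, ρ = 7740 kg/m³
  GFRP laminate: E = 30.20 GPa, ρ = 1890 kg/m³
  CFRP laminate: M = 6.70×10⁻³
  GFRP laminate: M = 2.91×10⁻³
  stainless steel: M = 1.82×10⁻³
  PEEK: M = 1.49×10⁻³
  nylon: M = 1.49×10⁻³
  copper: M = 1.27×10⁻³
Highest index: CFRP laminate.

CFRP laminate, M = 6.70×10⁻³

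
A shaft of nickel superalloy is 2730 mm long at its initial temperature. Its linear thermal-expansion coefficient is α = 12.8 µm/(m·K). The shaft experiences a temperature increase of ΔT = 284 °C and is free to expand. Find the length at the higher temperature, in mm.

ΔL = α·L₀·ΔT = 12.8×10⁻⁶ × 2730 mm × 284.0 K = 9.92 mm.
L = L₀ + ΔL = 2730 + 9.92 = 2739.9 mm.

2739.9 mm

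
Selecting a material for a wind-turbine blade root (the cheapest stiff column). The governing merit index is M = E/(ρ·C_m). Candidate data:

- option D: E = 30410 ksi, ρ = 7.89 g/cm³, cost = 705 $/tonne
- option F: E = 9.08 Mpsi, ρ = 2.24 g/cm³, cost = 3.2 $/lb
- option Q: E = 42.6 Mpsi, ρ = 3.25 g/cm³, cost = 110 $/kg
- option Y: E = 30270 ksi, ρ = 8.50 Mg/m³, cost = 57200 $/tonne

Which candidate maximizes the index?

option D

Putting every candidate on a common basis:
  option D: E = 209.7 GPa, ρ = 7890 kg/m³, cost = 0.7050 $/kg
  option F: E = 62.60 GPa, ρ = 2240 kg/m³, cost = 7.055 $/kg
  option Q: E = 293.7 GPa, ρ = 3250 kg/m³, cost = 110.0 $/kg
  option Y: E = 208.7 GPa, ρ = 8500 kg/m³, cost = 57.20 $/kg
  option D: M = 37.7 MN·m per $
  option F: M = 3.96 MN·m per $
  option Q: M = 0.822 MN·m per $
  option Y: M = 0.429 MN·m per $
Option D ranks first.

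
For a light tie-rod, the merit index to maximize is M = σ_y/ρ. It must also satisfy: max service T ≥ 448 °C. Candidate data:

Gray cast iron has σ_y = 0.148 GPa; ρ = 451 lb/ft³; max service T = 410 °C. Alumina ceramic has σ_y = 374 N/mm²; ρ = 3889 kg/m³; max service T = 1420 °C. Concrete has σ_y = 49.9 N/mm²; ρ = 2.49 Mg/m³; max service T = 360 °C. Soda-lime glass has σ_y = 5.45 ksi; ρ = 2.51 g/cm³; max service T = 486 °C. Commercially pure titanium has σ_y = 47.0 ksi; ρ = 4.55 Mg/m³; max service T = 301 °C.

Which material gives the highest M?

alumina ceramic

Screen on constraints: max service T ≥ 448 °C. Survivors: alumina ceramic, soda-lime glass.
After converting to SI:
  alumina ceramic: σ_y = 374.0 MPa, ρ = 3889 kg/m³
  soda-lime glass: σ_y = 37.58 MPa, ρ = 2510 kg/m³
  alumina ceramic: M = 96.2 kN·m/kg
  soda-lime glass: M = 15.0 kN·m/kg
Highest index: alumina ceramic.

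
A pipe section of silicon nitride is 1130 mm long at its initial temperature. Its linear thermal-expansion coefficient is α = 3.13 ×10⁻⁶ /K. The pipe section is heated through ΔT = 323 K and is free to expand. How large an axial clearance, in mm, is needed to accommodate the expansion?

ΔL = α·L₀·ΔT = 3.13×10⁻⁶ × 1130 mm × 323.0 K = 1.14 mm.

1.14 mm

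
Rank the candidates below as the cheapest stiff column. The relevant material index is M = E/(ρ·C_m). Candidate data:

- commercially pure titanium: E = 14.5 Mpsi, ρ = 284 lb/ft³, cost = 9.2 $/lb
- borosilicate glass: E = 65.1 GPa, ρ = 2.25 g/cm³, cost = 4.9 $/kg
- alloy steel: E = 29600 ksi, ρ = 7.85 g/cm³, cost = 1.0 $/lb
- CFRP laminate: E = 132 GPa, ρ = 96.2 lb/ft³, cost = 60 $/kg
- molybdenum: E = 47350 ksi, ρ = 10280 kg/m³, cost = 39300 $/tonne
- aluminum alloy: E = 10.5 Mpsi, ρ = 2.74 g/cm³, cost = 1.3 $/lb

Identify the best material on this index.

In SI units:
  commercially pure titanium: E = 99.97 GPa, ρ = 4549 kg/m³, cost = 20.28 $/kg
  borosilicate glass: E = 65.10 GPa, ρ = 2250 kg/m³, cost = 4.900 $/kg
  alloy steel: E = 204.1 GPa, ρ = 7850 kg/m³, cost = 2.205 $/kg
  CFRP laminate: E = 132.0 GPa, ρ = 1541 kg/m³, cost = 60.00 $/kg
  molybdenum: E = 326.5 GPa, ρ = 10280 kg/m³, cost = 39.30 $/kg
  aluminum alloy: E = 72.39 GPa, ρ = 2740 kg/m³, cost = 2.866 $/kg
  alloy steel: M = 11.8 MN·m per $
  aluminum alloy: M = 9.22 MN·m per $
  borosilicate glass: M = 5.90 MN·m per $
  CFRP laminate: M = 1.43 MN·m per $
  commercially pure titanium: M = 1.08 MN·m per $
  molybdenum: M = 0.808 MN·m per $
Alloy steel has the largest M.

alloy steel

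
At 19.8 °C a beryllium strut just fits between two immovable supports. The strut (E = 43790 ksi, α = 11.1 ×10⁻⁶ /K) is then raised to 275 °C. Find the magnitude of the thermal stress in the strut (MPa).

855 MPa

E = 43790 ksi = 301.9 GPa.
ΔT = 255.2 K. Constrained thermal stress σ = E·α·ΔT = 301.9×10³ MPa × 11.1×10⁻⁶ × 255.2 = 855 MPa (compressive).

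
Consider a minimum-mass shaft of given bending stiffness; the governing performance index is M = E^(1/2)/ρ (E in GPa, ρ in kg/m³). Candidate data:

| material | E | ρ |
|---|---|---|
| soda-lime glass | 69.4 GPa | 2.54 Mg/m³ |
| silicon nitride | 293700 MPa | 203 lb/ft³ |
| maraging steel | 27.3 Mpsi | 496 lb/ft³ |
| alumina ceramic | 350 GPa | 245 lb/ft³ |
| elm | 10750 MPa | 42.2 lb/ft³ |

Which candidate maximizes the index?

silicon nitride

After converting to SI:
  soda-lime glass: E = 69.40 GPa, ρ = 2540 kg/m³
  silicon nitride: E = 293.7 GPa, ρ = 3252 kg/m³
  maraging steel: E = 188.2 GPa, ρ = 7945 kg/m³
  alumina ceramic: E = 350.0 GPa, ρ = 3925 kg/m³
  elm: E = 10.75 GPa, ρ = 676.0 kg/m³
  silicon nitride: M = 5.27×10⁻³
  elm: M = 4.85×10⁻³
  alumina ceramic: M = 4.77×10⁻³
  soda-lime glass: M = 3.28×10⁻³
  maraging steel: M = 1.73×10⁻³
Silicon nitride has the largest M.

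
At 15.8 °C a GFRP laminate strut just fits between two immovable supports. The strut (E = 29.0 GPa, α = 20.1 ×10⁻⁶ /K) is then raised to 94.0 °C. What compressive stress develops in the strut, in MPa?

ΔT = 78.20 K. Constrained thermal stress σ = E·α·ΔT = 29.00×10³ MPa × 20.1×10⁻⁶ × 78.20 = 45.6 MPa (compressive).

45.6 MPa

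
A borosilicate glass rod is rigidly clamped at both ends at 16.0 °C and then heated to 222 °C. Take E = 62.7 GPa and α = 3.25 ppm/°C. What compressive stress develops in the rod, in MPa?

ΔT = 206.0 K. Constrained thermal stress σ = E·α·ΔT = 62.70×10³ MPa × 3.25×10⁻⁶ × 206.0 = 42.0 MPa (compressive).

42.0 MPa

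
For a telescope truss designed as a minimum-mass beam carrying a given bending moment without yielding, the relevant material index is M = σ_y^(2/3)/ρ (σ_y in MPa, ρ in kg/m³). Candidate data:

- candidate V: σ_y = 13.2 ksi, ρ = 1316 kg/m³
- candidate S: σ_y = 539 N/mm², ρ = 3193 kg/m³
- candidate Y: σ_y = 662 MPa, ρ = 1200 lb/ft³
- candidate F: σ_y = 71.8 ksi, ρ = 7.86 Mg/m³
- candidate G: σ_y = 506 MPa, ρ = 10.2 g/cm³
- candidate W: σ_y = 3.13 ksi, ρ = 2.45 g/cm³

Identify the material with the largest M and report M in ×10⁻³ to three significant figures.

candidate S, M = 20.7×10⁻³

Convert each candidate to consistent units, then evaluate M:
  candidate V: σ_y = 91.01 MPa, ρ = 1316 kg/m³
  candidate S: σ_y = 539.0 MPa, ρ = 3193 kg/m³
  candidate Y: σ_y = 662.0 MPa, ρ = 19220 kg/m³
  candidate F: σ_y = 495.0 MPa, ρ = 7860 kg/m³
  candidate G: σ_y = 506.0 MPa, ρ = 10200 kg/m³
  candidate W: σ_y = 21.58 MPa, ρ = 2450 kg/m³
  candidate S: M = 20.7×10⁻³
  candidate V: M = 15.4×10⁻³
  candidate F: M = 7.96×10⁻³
  candidate G: M = 6.23×10⁻³
  candidate Y: M = 3.95×10⁻³
  candidate W: M = 3.16×10⁻³
The maximum is for candidate S.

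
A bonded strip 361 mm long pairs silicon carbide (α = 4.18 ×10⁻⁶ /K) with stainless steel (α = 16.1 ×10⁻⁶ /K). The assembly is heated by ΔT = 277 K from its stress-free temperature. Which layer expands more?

α(silicon carbide) = 4.18×10⁻⁶/K vs α(stainless steel) = 16.1×10⁻⁶/K.
Higher α expands more for the same ΔT: stainless steel.

stainless steel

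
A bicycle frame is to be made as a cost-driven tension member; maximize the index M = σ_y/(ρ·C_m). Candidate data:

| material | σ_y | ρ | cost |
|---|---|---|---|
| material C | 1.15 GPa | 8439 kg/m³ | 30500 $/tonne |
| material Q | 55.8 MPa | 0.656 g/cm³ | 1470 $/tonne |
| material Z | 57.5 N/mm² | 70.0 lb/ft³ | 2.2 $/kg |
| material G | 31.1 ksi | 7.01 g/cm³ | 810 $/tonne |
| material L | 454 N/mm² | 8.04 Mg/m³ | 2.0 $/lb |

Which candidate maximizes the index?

After converting to SI:
  material C: σ_y = 1150 MPa, ρ = 8439 kg/m³, cost = 30.50 $/kg
  material Q: σ_y = 55.80 MPa, ρ = 656.0 kg/m³, cost = 1.470 $/kg
  material Z: σ_y = 57.50 MPa, ρ = 1121 kg/m³, cost = 2.200 $/kg
  material G: σ_y = 214.4 MPa, ρ = 7010 kg/m³, cost = 0.8100 $/kg
  material L: σ_y = 454.0 MPa, ρ = 8040 kg/m³, cost = 4.409 $/kg
  material Q: M = 57.9 kN·m per $
  material G: M = 37.8 kN·m per $
  material Z: M = 23.3 kN·m per $
  material L: M = 12.8 kN·m per $
  material C: M = 4.47 kN·m per $
Material Q ranks first.

material Q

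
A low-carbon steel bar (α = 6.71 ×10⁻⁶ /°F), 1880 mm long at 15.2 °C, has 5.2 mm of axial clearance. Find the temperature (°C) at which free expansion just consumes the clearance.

244 °C

α = 6.71×10⁻⁶/°F × 9/5 = 12.1×10⁻⁶/K.
α·L₀·ΔT = 5.2 mm ⇒ ΔT = 5.2 / (12.1×10⁻⁶ × 1880.0) = 229.0 K.
T = 15.2 + 229.0 = 244.2 °C.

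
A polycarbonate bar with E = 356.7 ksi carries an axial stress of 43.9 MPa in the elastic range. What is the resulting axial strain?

0.0179

E = 356.7 ksi = 2.459 GPa = 2459 MPa.
ε = σ/E = 43.9 / 2459 = 0.0179.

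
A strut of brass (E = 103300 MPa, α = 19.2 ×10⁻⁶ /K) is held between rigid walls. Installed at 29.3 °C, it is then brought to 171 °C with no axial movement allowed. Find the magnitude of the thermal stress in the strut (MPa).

E = 103300 MPa = 103.3 GPa.
ΔT = 141.7 K. Constrained thermal stress σ = E·α·ΔT = 103.3×10³ MPa × 19.2×10⁻⁶ × 141.7 = 281 MPa (compressive).

281 MPa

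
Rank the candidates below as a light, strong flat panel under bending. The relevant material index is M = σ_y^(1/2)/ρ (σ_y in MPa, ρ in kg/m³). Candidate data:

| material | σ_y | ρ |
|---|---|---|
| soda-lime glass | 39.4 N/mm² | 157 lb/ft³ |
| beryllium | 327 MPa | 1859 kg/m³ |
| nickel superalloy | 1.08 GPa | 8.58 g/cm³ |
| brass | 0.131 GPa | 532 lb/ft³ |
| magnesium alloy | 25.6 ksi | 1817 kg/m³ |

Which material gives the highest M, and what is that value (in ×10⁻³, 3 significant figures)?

beryllium, M = 9.73×10⁻³

In SI units:
  soda-lime glass: σ_y = 39.40 MPa, ρ = 2515 kg/m³
  beryllium: σ_y = 327.0 MPa, ρ = 1859 kg/m³
  nickel superalloy: σ_y = 1080 MPa, ρ = 8580 kg/m³
  brass: σ_y = 131.0 MPa, ρ = 8522 kg/m³
  magnesium alloy: σ_y = 176.5 MPa, ρ = 1817 kg/m³
  beryllium: M = 9.73×10⁻³
  magnesium alloy: M = 7.31×10⁻³
  nickel superalloy: M = 3.83×10⁻³
  soda-lime glass: M = 2.50×10⁻³
  brass: M = 1.34×10⁻³
Beryllium ranks first.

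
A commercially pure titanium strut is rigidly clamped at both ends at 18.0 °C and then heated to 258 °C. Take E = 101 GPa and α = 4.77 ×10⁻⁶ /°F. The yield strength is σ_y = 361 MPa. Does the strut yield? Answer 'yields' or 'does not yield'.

does not yield

α = 4.77×10⁻⁶/°F × 9/5 = 8.59×10⁻⁶/K.
ΔT = 240.0 K. Constrained thermal stress σ = E·α·ΔT = 101.0×10³ MPa × 8.59×10⁻⁶ × 240.0 = 208 MPa (compressive).
Compare to σ_y = 361 MPa: σ < σ_y, so it does not yield.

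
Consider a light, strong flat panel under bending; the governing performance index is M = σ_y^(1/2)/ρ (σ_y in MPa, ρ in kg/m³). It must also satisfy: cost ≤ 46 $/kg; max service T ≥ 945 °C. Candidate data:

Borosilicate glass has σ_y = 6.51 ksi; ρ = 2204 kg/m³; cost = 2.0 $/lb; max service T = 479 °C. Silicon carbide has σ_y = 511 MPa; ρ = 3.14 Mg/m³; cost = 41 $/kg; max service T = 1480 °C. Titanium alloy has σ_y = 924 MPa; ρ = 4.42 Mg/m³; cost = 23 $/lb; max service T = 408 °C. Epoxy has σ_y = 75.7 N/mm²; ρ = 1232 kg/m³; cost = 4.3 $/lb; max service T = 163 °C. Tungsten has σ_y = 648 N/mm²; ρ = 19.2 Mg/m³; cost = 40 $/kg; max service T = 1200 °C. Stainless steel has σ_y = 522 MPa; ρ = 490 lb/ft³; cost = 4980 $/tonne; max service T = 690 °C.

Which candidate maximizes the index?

silicon carbide

Screen on constraints: cost ≤ 46 $/kg; max service T ≥ 945 °C. Survivors: silicon carbide, tungsten.
Putting every candidate on a common basis:
  silicon carbide: σ_y = 511.0 MPa, ρ = 3140 kg/m³
  tungsten: σ_y = 648.0 MPa, ρ = 19200 kg/m³
  silicon carbide: M = 7.20×10⁻³
  tungsten: M = 1.33×10⁻³
Silicon carbide has the largest M.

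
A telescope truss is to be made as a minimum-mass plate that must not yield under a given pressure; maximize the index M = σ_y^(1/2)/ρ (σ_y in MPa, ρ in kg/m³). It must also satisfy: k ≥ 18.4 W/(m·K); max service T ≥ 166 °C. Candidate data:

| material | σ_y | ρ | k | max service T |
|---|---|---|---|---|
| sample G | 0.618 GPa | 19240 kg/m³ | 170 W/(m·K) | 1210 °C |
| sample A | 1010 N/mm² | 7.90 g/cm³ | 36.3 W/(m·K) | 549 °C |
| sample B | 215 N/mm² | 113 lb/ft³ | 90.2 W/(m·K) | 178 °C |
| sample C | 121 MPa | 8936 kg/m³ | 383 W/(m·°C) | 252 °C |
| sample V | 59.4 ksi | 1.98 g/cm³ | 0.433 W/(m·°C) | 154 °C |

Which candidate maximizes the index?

Screen on constraints: k ≥ 18.4 W/(m·K); max service T ≥ 166 °C. Survivors: sample G, sample A, sample B, sample C.
In SI units:
  sample G: σ_y = 618.0 MPa, ρ = 19240 kg/m³
  sample A: σ_y = 1010 MPa, ρ = 7900 kg/m³
  sample B: σ_y = 215.0 MPa, ρ = 1810 kg/m³
  sample C: σ_y = 121.0 MPa, ρ = 8936 kg/m³
  sample B: M = 8.10×10⁻³
  sample A: M = 4.02×10⁻³
  sample G: M = 1.29×10⁻³
  sample C: M = 1.23×10⁻³
Sample B ranks first.

sample B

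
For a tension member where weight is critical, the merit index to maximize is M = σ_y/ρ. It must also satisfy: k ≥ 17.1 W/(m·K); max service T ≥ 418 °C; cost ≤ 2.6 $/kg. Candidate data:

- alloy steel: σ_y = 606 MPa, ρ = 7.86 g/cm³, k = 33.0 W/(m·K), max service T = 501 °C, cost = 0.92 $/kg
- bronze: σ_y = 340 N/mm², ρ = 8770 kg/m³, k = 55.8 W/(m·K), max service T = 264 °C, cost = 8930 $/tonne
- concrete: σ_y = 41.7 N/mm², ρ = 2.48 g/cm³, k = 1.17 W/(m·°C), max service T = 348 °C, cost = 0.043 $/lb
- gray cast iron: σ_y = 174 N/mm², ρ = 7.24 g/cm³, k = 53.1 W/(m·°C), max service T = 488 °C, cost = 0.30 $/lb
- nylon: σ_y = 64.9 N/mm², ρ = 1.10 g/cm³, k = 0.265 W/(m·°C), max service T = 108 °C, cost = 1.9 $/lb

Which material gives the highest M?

alloy steel

Screen on constraints: k ≥ 17.1 W/(m·K); max service T ≥ 418 °C; cost ≤ 2.6 $/kg. Survivors: alloy steel, gray cast iron.
Putting every candidate on a common basis:
  alloy steel: σ_y = 606.0 MPa, ρ = 7860 kg/m³
  gray cast iron: σ_y = 174.0 MPa, ρ = 7240 kg/m³
  alloy steel: M = 77.1 kN·m/kg
  gray cast iron: M = 24.0 kN·m/kg
Alloy steel ranks first.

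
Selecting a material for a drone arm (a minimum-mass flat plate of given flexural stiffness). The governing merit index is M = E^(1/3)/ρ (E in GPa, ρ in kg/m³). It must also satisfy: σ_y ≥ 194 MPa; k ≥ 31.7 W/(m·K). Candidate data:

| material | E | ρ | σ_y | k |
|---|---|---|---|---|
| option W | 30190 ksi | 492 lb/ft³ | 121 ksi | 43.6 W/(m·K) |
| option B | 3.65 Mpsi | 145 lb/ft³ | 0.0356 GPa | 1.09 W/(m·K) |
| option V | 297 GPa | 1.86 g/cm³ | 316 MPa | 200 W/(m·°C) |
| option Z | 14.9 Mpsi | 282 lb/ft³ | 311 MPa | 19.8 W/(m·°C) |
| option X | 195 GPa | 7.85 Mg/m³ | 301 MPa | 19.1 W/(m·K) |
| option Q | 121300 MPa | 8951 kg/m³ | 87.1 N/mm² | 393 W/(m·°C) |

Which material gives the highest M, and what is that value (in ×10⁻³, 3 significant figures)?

option V, M = 3.59×10⁻³

Screen on constraints: σ_y ≥ 194 MPa; k ≥ 31.7 W/(m·K). Survivors: option W, option V.
Normalizing units and computing the index:
  option W: E = 208.2 GPa, ρ = 7881 kg/m³
  option V: E = 297.0 GPa, ρ = 1860 kg/m³
  option V: M = 3.59×10⁻³
  option W: M = 0.752×10⁻³
The maximum is for option V.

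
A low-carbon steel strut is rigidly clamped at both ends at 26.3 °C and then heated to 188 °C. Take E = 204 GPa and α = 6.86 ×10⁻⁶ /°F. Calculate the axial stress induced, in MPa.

407 MPa

α = 6.86×10⁻⁶/°F × 9/5 = 12.3×10⁻⁶/K.
ΔT = 161.7 K. Constrained thermal stress σ = E·α·ΔT = 204.0×10³ MPa × 12.3×10⁻⁶ × 161.7 = 407 MPa (compressive).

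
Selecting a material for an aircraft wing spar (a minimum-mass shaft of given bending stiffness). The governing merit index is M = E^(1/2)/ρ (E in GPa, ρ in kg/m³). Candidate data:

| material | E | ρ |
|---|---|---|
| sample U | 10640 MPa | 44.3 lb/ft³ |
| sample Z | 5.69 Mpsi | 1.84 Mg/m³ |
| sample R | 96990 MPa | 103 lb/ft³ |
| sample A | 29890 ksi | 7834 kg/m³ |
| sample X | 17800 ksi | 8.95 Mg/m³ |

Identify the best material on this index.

sample R

After converting to SI:
  sample U: E = 10.64 GPa, ρ = 709.6 kg/m³
  sample Z: E = 39.23 GPa, ρ = 1840 kg/m³
  sample R: E = 96.99 GPa, ρ = 1650 kg/m³
  sample A: E = 206.1 GPa, ρ = 7834 kg/m³
  sample X: E = 122.7 GPa, ρ = 8950 kg/m³
  sample R: M = 5.97×10⁻³
  sample U: M = 4.60×10⁻³
  sample Z: M = 3.40×10⁻³
  sample A: M = 1.83×10⁻³
  sample X: M = 1.24×10⁻³
Sample R has the largest M.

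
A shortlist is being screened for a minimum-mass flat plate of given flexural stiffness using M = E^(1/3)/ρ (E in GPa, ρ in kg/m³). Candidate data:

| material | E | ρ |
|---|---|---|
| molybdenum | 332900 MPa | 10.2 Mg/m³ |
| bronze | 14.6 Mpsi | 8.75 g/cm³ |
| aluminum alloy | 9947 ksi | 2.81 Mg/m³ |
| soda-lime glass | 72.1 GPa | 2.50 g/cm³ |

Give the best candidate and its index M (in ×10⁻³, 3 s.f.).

soda-lime glass, M = 1.66×10⁻³

Normalizing units and computing the index:
  molybdenum: E = 332.9 GPa, ρ = 10200 kg/m³
  bronze: E = 100.7 GPa, ρ = 8750 kg/m³
  aluminum alloy: E = 68.58 GPa, ρ = 2810 kg/m³
  soda-lime glass: E = 72.10 GPa, ρ = 2500 kg/m³
  soda-lime glass: M = 1.66×10⁻³
  aluminum alloy: M = 1.46×10⁻³
  molybdenum: M = 0.679×10⁻³
  bronze: M = 0.532×10⁻³
The maximum is for soda-lime glass.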